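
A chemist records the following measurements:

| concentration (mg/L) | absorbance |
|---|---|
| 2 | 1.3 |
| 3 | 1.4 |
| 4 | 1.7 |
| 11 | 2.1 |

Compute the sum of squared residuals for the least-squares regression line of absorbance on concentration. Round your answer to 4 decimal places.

0.0347

n = 4, Σx = 20, Σy = 6.5, Σxy = 36.7, Σx² = 150, Σy² = 10.95
Sxx = Σx² − (Σx)²/n = 150 − 100 = 50
Sxy = Σxy − (Σx)(Σy)/n = 36.7 − 32.5 = 4.2
Syy = Σy² − (Σy)²/n = 10.95 − 10.5625 = 0.3875
b = Sxy/Sxx = 4.2/50 = 0.084
SSE = Syy − b·Sxy = 0.3875 − 0.084·4.2 = 0.0347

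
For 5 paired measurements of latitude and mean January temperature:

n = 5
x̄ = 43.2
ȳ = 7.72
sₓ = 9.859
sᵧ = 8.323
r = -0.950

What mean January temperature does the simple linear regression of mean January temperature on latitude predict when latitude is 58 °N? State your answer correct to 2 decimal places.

-4.15

b = r · sᵧ/sₓ = -0.95 · 8.323/9.859 = -0.801993
a = ȳ − b·x̄ = 7.72 − (-0.801993)·43.2 = 42.366102
ŷ(58) = a + b·58 = 42.366102 + (-0.801993)·58 = -4.149498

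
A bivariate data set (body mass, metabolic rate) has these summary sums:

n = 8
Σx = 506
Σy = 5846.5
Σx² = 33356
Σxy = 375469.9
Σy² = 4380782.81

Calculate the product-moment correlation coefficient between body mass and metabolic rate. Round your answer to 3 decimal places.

Sxx = Σx² − (Σx)²/n = 33356 − 32004.5 = 1351.5
Sxy = Σxy − (Σx)(Σy)/n = 375469.9 − 369791.125 = 5678.775
Syy = Σy² − (Σy)²/n = 4380782.81 − 4272695.28125 = 108087.52875
r = Sxy/√(Sxx·Syy) = 5678.775/√(146080295.105625) = 5678.775/12086.368152 = 0.469850

0.470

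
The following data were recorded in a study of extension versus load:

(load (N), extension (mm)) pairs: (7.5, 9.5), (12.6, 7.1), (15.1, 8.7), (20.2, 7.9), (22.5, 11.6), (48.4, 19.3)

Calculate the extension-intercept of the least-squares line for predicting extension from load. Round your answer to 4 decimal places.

4.6696

n = 6, Σx = 126.3, Σy = 64.1, Σxy = 1646.78, Σx² = 3699.87
Sxx = Σx² − (Σx)²/n = 3699.87 − 2658.615 = 1041.255
Sxy = Σxy − (Σx)(Σy)/n = 1646.78 − 1349.305 = 297.475
b = Sxy/Sxx = 297.475/1041.255 = 0.285689
a = ȳ − b·x̄ = 10.683333 − 0.285689·21.05 = 4.669582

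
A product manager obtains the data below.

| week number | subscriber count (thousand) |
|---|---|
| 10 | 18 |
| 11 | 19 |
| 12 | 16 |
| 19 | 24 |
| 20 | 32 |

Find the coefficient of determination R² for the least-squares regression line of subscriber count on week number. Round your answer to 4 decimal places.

n = 5, Σx = 72, Σy = 109, Σxy = 1677, Σx² = 1126, Σy² = 2541
Sxx = Σx² − (Σx)²/n = 1126 − 1036.8 = 89.2
Sxy = Σxy − (Σx)(Σy)/n = 1677 − 1569.6 = 107.4
Syy = Σy² − (Σy)²/n = 2541 − 2376.2 = 164.8
R² = Sxy²/(Sxx·Syy) = (107.4)²/(89.2·164.8) = 0.784669

0.7847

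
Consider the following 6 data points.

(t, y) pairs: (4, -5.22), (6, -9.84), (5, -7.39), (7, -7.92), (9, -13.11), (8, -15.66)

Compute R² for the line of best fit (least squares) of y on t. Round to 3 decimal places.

n = 6, Σx = 39, Σy = -59.14, Σxy = -415.58, Σx² = 271, Σy² = 658.5202
Sxx = Σx² − (Σx)²/n = 271 − 253.5 = 17.5
Sxy = Σxy − (Σx)(Σy)/n = -415.58 − (-384.41) = -31.17
Syy = Σy² − (Σy)²/n = 658.5202 − 582.923267 = 75.596933
R² = Sxy²/(Sxx·Syy) = (-31.17)²/(17.5·75.596933) = 0.734398

0.734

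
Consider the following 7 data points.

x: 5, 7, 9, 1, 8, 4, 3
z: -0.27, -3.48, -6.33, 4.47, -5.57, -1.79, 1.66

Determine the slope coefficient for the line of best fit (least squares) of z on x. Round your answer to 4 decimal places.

n = 7, Σx = 37, Σy = -11.31, Σxy = -124.95, Σx² = 245
Sxx = Σx² − (Σx)²/n = 245 − 195.571429 = 49.428571
Sxy = Σxy − (Σx)(Σy)/n = -124.95 − (-59.781429) = -65.168571
b = Sxy/Sxx = -65.168571/49.428571 = -1.318439

-1.3184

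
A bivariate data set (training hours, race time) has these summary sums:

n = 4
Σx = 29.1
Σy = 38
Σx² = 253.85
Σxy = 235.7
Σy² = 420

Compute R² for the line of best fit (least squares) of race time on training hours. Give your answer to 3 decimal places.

0.668

Sxx = Σx² − (Σx)²/n = 253.85 − 211.7025 = 42.1475
Sxy = Σxy − (Σx)(Σy)/n = 235.7 − 276.45 = -40.75
Syy = Σy² − (Σy)²/n = 420 − 361 = 59
R² = Sxy²/(Sxx·Syy) = (-40.75)²/(42.1475·59) = 0.667777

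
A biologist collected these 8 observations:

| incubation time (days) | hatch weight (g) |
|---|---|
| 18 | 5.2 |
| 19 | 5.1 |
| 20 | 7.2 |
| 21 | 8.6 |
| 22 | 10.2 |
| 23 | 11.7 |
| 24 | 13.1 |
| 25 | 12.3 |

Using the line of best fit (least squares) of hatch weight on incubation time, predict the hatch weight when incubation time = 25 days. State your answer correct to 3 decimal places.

13.542

n = 8, Σx = 172, Σy = 73.4, Σxy = 1630.5, Σx² = 3740
Sxx = Σx² − (Σx)²/n = 3740 − 3698 = 42
Sxy = Σxy − (Σx)(Σy)/n = 1630.5 − 1578.1 = 52.4
b = Sxy/Sxx = 52.4/42 = 1.247619
a = ȳ − b·x̄ = 9.175 − 1.247619·21.5 = -17.648810
ŷ(25) = a + b·25 = -17.648810 + 1.247619·25 = 13.541667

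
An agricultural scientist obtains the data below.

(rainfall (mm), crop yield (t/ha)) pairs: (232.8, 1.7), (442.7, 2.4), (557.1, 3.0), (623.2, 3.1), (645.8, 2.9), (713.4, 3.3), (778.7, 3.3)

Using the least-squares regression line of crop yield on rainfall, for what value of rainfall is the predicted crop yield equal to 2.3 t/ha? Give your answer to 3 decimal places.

n = 7, Σx = 3993.7, Σy = 19.7, Σxy = 11858.21, Σx² = 2481288.67
Sxx = Σx² − (Σx)²/n = 2481288.67 − 2278519.955714 = 202768.714286
Sxy = Σxy − (Σx)(Σy)/n = 11858.21 − 11239.412857 = 618.797143
b = Sxy/Sxx = 618.797143/202768.714286 = 0.003052
a = ȳ − b·x̄ = 2.814286 − 0.003052·570.528571 = 1.073182
Set a + b·x = 2.3: x = (2.3 − 1.073182) / 0.003052 = 402.006376

402.006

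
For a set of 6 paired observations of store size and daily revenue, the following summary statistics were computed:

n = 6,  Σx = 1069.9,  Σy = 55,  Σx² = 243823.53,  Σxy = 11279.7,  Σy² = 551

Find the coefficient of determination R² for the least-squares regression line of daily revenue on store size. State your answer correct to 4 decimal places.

0.8726

Sxx = Σx² − (Σx)²/n = 243823.53 − 190781.001667 = 53042.528333
Sxy = Σxy − (Σx)(Σy)/n = 11279.7 − 9807.416667 = 1472.283333
Syy = Σy² − (Σy)²/n = 551 − 504.166667 = 46.833333
R² = Sxy²/(Sxx·Syy) = (1472.283333)²/(53042.528333·46.833333) = 0.872576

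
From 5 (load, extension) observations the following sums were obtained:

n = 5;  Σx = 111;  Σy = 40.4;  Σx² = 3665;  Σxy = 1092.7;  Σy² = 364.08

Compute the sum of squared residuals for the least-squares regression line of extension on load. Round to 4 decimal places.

5.7147

Sxx = Σx² − (Σx)²/n = 3665 − 2464.2 = 1200.8
Sxy = Σxy − (Σx)(Σy)/n = 1092.7 − 896.88 = 195.82
Syy = Σy² − (Σy)²/n = 364.08 − 326.432 = 37.648
b = Sxy/Sxx = 195.82/1200.8 = 0.163075
SSE = Syy − b·Sxy = 37.648 − 0.163075·195.82 = 5.714729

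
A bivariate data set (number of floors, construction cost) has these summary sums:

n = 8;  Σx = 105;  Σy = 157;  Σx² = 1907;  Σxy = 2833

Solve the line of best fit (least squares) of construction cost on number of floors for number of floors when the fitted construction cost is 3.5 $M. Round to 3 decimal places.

2.084

Sxx = Σx² − (Σx)²/n = 1907 − 1378.125 = 528.875
Sxy = Σxy − (Σx)(Σy)/n = 2833 − 2060.625 = 772.375
b = Sxy/Sxx = 772.375/528.875 = 1.460411
a = ȳ − b·x̄ = 19.625 − 1.460411·13.125 = 0.457102
Set a + b·x = 3.5: x = (3.5 − 0.457102) / 1.460411 = 2.083590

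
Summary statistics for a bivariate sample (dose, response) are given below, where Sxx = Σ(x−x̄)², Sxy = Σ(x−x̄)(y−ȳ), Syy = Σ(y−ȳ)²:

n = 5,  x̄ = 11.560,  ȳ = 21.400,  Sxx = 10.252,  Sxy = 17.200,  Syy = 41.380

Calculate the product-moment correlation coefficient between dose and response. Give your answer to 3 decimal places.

r = Sxy/√(Sxx·Syy) = 17.2/√(424.22776) = 17.2/20.596790 = 0.835082

0.835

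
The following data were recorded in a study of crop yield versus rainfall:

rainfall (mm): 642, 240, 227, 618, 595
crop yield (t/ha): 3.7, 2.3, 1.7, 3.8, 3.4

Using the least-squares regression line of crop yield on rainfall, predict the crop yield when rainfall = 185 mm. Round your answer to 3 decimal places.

n = 5, Σx = 2322, Σy = 14.9, Σxy = 7684.7, Σx² = 1257242
Sxx = Σx² − (Σx)²/n = 1257242 − 1078336.8 = 178905.2
Sxy = Σxy − (Σx)(Σy)/n = 7684.7 − 6919.56 = 765.14
b = Sxy/Sxx = 765.14/178905.2 = 0.004277
a = ȳ − b·x̄ = 2.98 − 0.004277·464.4 = 0.993859
ŷ(185) = a + b·185 = 0.993859 + 0.004277·185 = 1.785065

1.785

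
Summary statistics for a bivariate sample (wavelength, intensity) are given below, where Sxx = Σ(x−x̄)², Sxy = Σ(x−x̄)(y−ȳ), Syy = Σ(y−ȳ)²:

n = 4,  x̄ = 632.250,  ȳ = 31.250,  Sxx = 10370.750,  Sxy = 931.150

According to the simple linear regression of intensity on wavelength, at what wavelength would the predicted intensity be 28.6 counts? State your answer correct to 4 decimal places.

b = Sxy/Sxx = 931.15/10370.75 = 0.089786
a = ȳ − b·x̄ = 31.25 − 0.089786·632.25 = -25.517311
Set a + b·x = 28.6: x = (28.6 − (-25.517311)) / 0.089786 = 602.735435

602.7354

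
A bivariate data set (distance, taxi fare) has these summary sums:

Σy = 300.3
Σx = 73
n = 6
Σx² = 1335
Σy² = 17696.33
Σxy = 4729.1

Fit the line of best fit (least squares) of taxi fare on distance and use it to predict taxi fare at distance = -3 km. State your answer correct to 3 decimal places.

Sxx = Σx² − (Σx)²/n = 1335 − 888.166667 = 446.833333
Sxy = Σxy − (Σx)(Σy)/n = 4729.1 − 3653.65 = 1075.45
b = Sxy/Sxx = 1075.45/446.833333 = 2.406826
a = ȳ − b·x̄ = 50.05 − 2.406826·12.166667 = 20.766953
ŷ(-3) = a + b·-3 = 20.766953 + 2.406826·(-3) = 13.546475

13.546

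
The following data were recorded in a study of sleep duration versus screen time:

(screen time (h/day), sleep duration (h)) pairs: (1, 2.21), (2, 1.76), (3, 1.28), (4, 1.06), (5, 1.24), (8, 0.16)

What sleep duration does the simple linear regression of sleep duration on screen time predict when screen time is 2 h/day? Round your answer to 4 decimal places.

1.7764

n = 6, Σx = 23, Σy = 7.71, Σxy = 21.29, Σx² = 119
Sxx = Σx² − (Σx)²/n = 119 − 88.166667 = 30.833333
Sxy = Σxy − (Σx)(Σy)/n = 21.29 − 29.555 = -8.265
b = Sxy/Sxx = -8.265/30.833333 = -0.268054
a = ȳ − b·x̄ = 1.285 − (-0.268054)·3.833333 = 2.312541
ŷ(2) = a + b·2 = 2.312541 + (-0.268054)·2 = 1.776432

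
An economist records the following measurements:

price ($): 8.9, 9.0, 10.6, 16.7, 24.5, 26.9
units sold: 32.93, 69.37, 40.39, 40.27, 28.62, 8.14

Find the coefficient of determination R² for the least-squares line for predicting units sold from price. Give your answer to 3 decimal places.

n = 6, Σx = 96.6, Σy = 219.72, Σxy = 2938.206, Σx² = 1875.32, Σy² = 10034.9708
Sxx = Σx² − (Σx)²/n = 1875.32 − 1555.26 = 320.06
Sxy = Σxy − (Σx)(Σy)/n = 2938.206 − 3537.492 = -599.286
Syy = Σy² − (Σy)²/n = 10034.9708 − 8046.1464 = 1988.8244
R² = Sxy²/(Sxx·Syy) = (-599.286)²/(320.06·1988.8244) = 0.564210

0.564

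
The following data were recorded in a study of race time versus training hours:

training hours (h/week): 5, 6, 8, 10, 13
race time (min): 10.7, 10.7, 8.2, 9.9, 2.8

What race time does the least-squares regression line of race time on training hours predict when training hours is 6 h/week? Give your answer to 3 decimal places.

10.593

n = 5, Σx = 42, Σy = 42.3, Σxy = 318.7, Σx² = 394
Sxx = Σx² − (Σx)²/n = 394 − 352.8 = 41.2
Sxy = Σxy − (Σx)(Σy)/n = 318.7 − 355.32 = -36.62
b = Sxy/Sxx = -36.62/41.2 = -0.888835
a = ȳ − b·x̄ = 8.46 − (-0.888835)·8.4 = 15.926214
ŷ(6) = a + b·6 = 15.926214 + (-0.888835)·6 = 10.593204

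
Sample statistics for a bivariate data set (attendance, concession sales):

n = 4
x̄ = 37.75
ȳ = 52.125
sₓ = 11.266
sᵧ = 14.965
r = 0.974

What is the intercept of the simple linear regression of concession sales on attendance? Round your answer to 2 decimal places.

b = r · sᵧ/sₓ = 0.974 · 14.965/11.266 = 1.293796
a = ȳ − b·x̄ = 52.125 − 1.293796·37.75 = 3.284187

3.28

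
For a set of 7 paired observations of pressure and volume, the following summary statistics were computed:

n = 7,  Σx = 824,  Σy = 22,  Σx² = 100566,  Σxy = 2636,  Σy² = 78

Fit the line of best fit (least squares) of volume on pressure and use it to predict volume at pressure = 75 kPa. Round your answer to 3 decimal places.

Sxx = Σx² − (Σx)²/n = 100566 − 96996.571429 = 3569.428571
Sxy = Σxy − (Σx)(Σy)/n = 2636 − 2589.714286 = 46.285714
b = Sxy/Sxx = 46.285714/3569.428571 = 0.012967
a = ȳ − b·x̄ = 3.142857 − 0.012967·117.714286 = 1.616425
ŷ(75) = a + b·75 = 1.616425 + 0.012967·75 = 2.588970

2.589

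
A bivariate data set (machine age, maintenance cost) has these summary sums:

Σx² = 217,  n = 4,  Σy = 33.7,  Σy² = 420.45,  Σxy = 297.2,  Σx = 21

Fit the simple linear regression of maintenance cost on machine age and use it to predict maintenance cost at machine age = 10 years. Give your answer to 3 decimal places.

Sxx = Σx² − (Σx)²/n = 217 − 110.25 = 106.75
Sxy = Σxy − (Σx)(Σy)/n = 297.2 − 176.925 = 120.275
b = Sxy/Sxx = 120.275/106.75 = 1.126698
a = ȳ − b·x̄ = 8.425 − 1.126698·5.25 = 2.509836
ŷ(10) = a + b·10 = 2.509836 + 1.126698·10 = 13.776815

13.777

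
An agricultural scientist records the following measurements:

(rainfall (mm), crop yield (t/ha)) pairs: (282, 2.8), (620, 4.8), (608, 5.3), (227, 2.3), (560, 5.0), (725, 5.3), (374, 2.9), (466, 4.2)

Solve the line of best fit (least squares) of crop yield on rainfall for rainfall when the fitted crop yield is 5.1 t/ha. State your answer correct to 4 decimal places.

635.4312

n = 8, Σx = 3862, Σy = 32.6, Σxy = 17194.4, Σx² = 2081374
Sxx = Σx² − (Σx)²/n = 2081374 − 1864380.5 = 216993.5
Sxy = Σxy − (Σx)(Σy)/n = 17194.4 − 15737.65 = 1456.75
b = Sxy/Sxx = 1456.75/216993.5 = 0.006713
a = ȳ − b·x̄ = 4.075 − 0.006713·482.75 = 0.834138
Set a + b·x = 5.1: x = (5.1 − 0.834138) / 0.006713 = 635.431200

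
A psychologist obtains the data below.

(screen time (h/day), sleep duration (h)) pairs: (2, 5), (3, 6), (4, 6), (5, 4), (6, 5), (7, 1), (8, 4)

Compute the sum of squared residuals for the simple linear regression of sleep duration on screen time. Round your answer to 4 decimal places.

10.7143

n = 7, Σx = 35, Σy = 31, Σxy = 141, Σx² = 203, Σy² = 155
Sxx = Σx² − (Σx)²/n = 203 − 175 = 28
Sxy = Σxy − (Σx)(Σy)/n = 141 − 155 = -14
Syy = Σy² − (Σy)²/n = 155 − 137.285714 = 17.714286
b = Sxy/Sxx = -14/28 = -0.5
SSE = Syy − b·Sxy = 17.714286 − (-0.5)·(-14) = 10.714286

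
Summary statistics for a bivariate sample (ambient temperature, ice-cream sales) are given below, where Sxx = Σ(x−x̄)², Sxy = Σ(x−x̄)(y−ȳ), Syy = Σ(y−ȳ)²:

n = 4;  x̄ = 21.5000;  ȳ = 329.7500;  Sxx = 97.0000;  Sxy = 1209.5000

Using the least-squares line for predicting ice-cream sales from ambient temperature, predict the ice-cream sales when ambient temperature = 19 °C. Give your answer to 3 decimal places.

b = Sxy/Sxx = 1209.5/97 = 12.469072
a = ȳ − b·x̄ = 329.75 − 12.469072·21.5 = 61.664948
ŷ(19) = a + b·19 = 61.664948 + 12.469072·19 = 298.577320

298.577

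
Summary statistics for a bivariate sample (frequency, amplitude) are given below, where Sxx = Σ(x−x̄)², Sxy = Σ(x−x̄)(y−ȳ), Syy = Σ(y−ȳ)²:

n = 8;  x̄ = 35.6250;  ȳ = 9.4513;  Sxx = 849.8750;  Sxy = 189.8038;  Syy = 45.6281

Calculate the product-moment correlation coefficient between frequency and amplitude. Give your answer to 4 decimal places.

r = Sxy/√(Sxx·Syy) = 189.8038/√(38778.181487) = 189.8038/196.921765 = 0.963854

0.9639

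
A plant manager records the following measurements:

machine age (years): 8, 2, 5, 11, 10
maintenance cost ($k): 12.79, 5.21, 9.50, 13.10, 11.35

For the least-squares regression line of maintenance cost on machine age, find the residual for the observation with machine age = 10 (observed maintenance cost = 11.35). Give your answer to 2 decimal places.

n = 5, Σx = 36, Σy = 51.95, Σxy = 417.84, Σx² = 314
Sxx = Σx² − (Σx)²/n = 314 − 259.2 = 54.8
Sxy = Σxy − (Σx)(Σy)/n = 417.84 − 374.04 = 43.8
b = Sxy/Sxx = 43.8/54.8 = 0.799270
a = ȳ − b·x̄ = 10.39 − 0.799270·7.2 = 4.635255
ŷ(10) = 4.635255 + 0.799270·10 = 12.627956
residual = y − ŷ = 11.35 − 12.627956 = -1.277956

-1.28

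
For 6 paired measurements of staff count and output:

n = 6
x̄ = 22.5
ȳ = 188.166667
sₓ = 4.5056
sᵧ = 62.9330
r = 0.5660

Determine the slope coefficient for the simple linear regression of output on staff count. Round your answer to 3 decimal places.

b = r · sᵧ/sₓ = 0.566 · 62.933/4.5056 = 7.905735

7.906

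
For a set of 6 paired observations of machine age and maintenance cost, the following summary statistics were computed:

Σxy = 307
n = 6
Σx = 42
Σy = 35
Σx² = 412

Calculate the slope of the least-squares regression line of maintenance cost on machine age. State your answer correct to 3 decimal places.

0.525

Sxx = Σx² − (Σx)²/n = 412 − 294 = 118
Sxy = Σxy − (Σx)(Σy)/n = 307 − 245 = 62
b = Sxy/Sxx = 62/118 = 0.525424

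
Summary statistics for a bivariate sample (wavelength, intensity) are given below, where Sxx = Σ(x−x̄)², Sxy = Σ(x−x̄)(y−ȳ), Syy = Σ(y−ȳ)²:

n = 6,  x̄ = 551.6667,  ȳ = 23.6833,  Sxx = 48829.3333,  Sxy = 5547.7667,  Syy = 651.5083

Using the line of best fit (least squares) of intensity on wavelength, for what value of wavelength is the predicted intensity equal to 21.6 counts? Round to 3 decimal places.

b = Sxy/Sxx = 5547.7667/48829.3333 = 0.113615
a = ȳ − b·x̄ = 23.6833 − 0.113615·551.6667 = -38.994561
Set a + b·x = 21.6: x = (21.6 − (-38.994561)) / 0.113615 = 533.330285

533.330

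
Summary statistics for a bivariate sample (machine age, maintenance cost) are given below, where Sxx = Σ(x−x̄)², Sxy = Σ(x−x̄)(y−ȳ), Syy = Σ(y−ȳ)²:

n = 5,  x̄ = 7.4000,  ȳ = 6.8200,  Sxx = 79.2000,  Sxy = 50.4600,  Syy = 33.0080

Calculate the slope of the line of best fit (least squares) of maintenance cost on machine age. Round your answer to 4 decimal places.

0.6371

b = Sxy/Sxx = 50.46/79.2 = 0.637121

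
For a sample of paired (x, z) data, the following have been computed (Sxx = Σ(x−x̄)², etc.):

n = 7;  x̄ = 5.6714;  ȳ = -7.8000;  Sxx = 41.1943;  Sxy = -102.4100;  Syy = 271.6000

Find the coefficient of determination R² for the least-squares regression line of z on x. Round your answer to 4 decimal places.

R² = Sxy²/(Sxx·Syy) = (-102.41)²/(41.1943·271.6) = 0.937385

0.9374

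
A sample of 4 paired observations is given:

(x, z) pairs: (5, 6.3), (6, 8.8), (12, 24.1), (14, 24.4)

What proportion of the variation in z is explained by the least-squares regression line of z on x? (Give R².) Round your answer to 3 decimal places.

n = 4, Σx = 37, Σy = 63.6, Σxy = 715.1, Σx² = 401, Σy² = 1293.3
Sxx = Σx² − (Σx)²/n = 401 − 342.25 = 58.75
Sxy = Σxy − (Σx)(Σy)/n = 715.1 − 588.3 = 126.8
Syy = Σy² − (Σy)²/n = 1293.3 − 1011.24 = 282.06
R² = Sxy²/(Sxx·Syy) = (126.8)²/(58.75·282.06) = 0.970262

0.970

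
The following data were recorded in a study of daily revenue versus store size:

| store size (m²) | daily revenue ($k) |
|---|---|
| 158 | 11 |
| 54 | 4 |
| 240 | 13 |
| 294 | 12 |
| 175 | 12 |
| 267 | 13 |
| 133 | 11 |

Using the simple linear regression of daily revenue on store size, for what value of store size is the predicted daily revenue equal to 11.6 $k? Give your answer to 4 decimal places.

212.9615

n = 7, Σx = 1321, Σy = 76, Σxy = 15636, Σx² = 291519
Sxx = Σx² − (Σx)²/n = 291519 − 249291.571429 = 42227.428571
Sxy = Σxy − (Σx)(Σy)/n = 15636 − 14342.285714 = 1293.714286
b = Sxy/Sxx = 1293.714286/42227.428571 = 0.030637
a = ȳ − b·x̄ = 10.857143 − 0.030637·188.714286 = 5.075537
Set a + b·x = 11.6: x = (11.6 − 5.075537) / 0.030637 = 212.961484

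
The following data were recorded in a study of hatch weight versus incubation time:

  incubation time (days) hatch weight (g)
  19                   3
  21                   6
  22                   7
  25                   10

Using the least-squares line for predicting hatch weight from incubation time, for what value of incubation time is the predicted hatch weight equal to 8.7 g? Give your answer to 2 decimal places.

23.67

n = 4, Σx = 87, Σy = 26, Σxy = 587, Σx² = 1911
Sxx = Σx² − (Σx)²/n = 1911 − 1892.25 = 18.75
Sxy = Σxy − (Σx)(Σy)/n = 587 − 565.5 = 21.5
b = Sxy/Sxx = 21.5/18.75 = 1.146667
a = ȳ − b·x̄ = 6.5 − 1.146667·21.75 = -18.44
Set a + b·x = 8.7: x = (8.7 − (-18.44)) / 1.146667 = 23.668605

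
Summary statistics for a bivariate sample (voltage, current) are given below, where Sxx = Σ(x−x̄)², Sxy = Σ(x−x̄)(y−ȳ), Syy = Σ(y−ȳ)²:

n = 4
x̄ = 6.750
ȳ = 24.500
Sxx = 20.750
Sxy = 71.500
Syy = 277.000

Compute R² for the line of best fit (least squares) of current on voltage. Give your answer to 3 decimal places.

0.889

R² = Sxy²/(Sxx·Syy) = (71.5)²/(20.75·277) = 0.889435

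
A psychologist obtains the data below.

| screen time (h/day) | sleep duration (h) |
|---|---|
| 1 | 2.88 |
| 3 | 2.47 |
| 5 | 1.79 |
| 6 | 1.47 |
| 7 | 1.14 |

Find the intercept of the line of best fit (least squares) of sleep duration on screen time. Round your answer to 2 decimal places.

n = 5, Σx = 22, Σy = 9.75, Σxy = 36.04, Σx² = 120
Sxx = Σx² − (Σx)²/n = 120 − 96.8 = 23.2
Sxy = Σxy − (Σx)(Σy)/n = 36.04 − 42.9 = -6.86
b = Sxy/Sxx = -6.86/23.2 = -0.295690
a = ȳ − b·x̄ = 1.95 − (-0.295690)·4.4 = 3.251034

3.25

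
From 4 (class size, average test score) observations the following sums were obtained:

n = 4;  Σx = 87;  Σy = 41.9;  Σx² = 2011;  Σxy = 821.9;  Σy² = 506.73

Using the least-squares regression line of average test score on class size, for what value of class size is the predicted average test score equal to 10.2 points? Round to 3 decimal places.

Sxx = Σx² − (Σx)²/n = 2011 − 1892.25 = 118.75
Sxy = Σxy − (Σx)(Σy)/n = 821.9 − 911.325 = -89.425
b = Sxy/Sxx = -89.425/118.75 = -0.753053
a = ȳ − b·x̄ = 10.475 − (-0.753053)·21.75 = 26.853895
Set a + b·x = 10.2: x = (10.2 − 26.853895) / (-0.753053) = 22.115180

22.115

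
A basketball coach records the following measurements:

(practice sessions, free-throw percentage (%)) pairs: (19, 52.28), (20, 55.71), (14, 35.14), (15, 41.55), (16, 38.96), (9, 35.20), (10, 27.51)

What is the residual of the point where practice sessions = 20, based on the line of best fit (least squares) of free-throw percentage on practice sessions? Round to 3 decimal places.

3.327

n = 7, Σx = 103, Σy = 286.35, Σxy = 4437.99, Σx² = 1619
Sxx = Σx² − (Σx)²/n = 1619 − 1515.571429 = 103.428571
Sxy = Σxy − (Σx)(Σy)/n = 4437.99 − 4213.435714 = 224.554286
b = Sxy/Sxx = 224.554286/103.428571 = 2.171105
a = ȳ − b·x̄ = 40.907143 − 2.171105·14.714286 = 8.960884
ŷ(20) = 8.960884 + 2.171105·20 = 52.382983
residual = y − ŷ = 55.71 − 52.382983 = 3.327017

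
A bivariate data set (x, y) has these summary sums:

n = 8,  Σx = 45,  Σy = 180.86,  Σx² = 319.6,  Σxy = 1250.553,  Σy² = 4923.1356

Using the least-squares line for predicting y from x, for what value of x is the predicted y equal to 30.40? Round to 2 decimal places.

Sxx = Σx² − (Σx)²/n = 319.6 − 253.125 = 66.475
Sxy = Σxy − (Σx)(Σy)/n = 1250.553 − 1017.3375 = 233.2155
b = Sxy/Sxx = 233.2155/66.475 = 3.508319
a = ȳ − b·x̄ = 22.6075 − 3.508319·5.625 = 2.873206
Set a + b·x = 30.40: x = (30.40 − 2.873206) / 3.508319 = 7.846149

7.85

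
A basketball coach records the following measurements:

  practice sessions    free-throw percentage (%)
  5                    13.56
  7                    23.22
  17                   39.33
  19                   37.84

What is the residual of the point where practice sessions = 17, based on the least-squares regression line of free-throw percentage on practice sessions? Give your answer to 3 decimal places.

n = 4, Σx = 48, Σy = 113.95, Σxy = 1617.91, Σx² = 724
Sxx = Σx² − (Σx)²/n = 724 − 576 = 148
Sxy = Σxy − (Σx)(Σy)/n = 1617.91 − 1367.4 = 250.51
b = Sxy/Sxx = 250.51/148 = 1.692635
a = ȳ − b·x̄ = 28.4875 − 1.692635·12 = 8.175878
ŷ(17) = 8.175878 + 1.692635·17 = 36.950676
residual = y − ŷ = 39.33 − 36.950676 = 2.379324

2.379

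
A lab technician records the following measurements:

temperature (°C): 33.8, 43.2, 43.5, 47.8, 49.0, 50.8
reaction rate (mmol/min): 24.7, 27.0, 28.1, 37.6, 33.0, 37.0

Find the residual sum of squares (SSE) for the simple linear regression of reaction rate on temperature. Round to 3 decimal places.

37.178

n = 6, Σx = 268.1, Σy = 187.4, Σxy = 8517.49, Σx² = 12167.41, Σy² = 6000.46
Sxx = Σx² − (Σx)²/n = 12167.41 − 11979.601667 = 187.808333
Sxy = Σxy − (Σx)(Σy)/n = 8517.49 − 8373.656667 = 143.833333
Syy = Σy² − (Σy)²/n = 6000.46 − 5853.126667 = 147.333333
b = Sxy/Sxx = 143.833333/187.808333 = 0.765852
SSE = Syy − b·Sxy = 147.333333 − 0.765852·143.833333 = 37.178329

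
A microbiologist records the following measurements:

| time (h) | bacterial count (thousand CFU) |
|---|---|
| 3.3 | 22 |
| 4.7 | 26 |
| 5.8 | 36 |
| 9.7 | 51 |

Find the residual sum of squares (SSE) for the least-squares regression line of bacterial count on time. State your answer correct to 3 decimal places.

n = 4, Σx = 23.5, Σy = 135, Σxy = 898.3, Σx² = 160.71, Σy² = 5057
Sxx = Σx² − (Σx)²/n = 160.71 − 138.0625 = 22.6475
Sxy = Σxy − (Σx)(Σy)/n = 898.3 − 793.125 = 105.175
Syy = Σy² − (Σy)²/n = 5057 − 4556.25 = 500.75
b = Sxy/Sxx = 105.175/22.6475 = 4.644000
SSE = Syy − b·Sxy = 500.75 − 4.644000·105.175 = 12.317254

12.317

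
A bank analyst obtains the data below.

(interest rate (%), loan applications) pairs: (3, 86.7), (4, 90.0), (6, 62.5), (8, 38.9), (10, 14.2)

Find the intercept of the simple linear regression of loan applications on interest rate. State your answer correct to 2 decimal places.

n = 5, Σx = 31, Σy = 292.3, Σxy = 1448.3, Σx² = 225
Sxx = Σx² − (Σx)²/n = 225 − 192.2 = 32.8
Sxy = Σxy − (Σx)(Σy)/n = 1448.3 − 1812.26 = -363.96
b = Sxy/Sxx = -363.96/32.8 = -11.096341
a = ȳ − b·x̄ = 58.46 − (-11.096341)·6.2 = 127.257317

127.26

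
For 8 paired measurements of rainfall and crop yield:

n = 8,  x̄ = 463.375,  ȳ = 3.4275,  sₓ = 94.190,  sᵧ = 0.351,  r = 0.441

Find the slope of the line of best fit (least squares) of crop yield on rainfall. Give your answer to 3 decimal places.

0.002

b = r · sᵧ/sₓ = 0.441 · 0.351/94.19 = 0.001643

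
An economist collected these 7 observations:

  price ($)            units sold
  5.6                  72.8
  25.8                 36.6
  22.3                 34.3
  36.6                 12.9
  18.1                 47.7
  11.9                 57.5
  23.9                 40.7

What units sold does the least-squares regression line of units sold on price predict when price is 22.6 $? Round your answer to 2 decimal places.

n = 7, Σx = 144.2, Σy = 302.5, Σxy = 5109.34, Σx² = 3574.28
Sxx = Σx² − (Σx)²/n = 3574.28 − 2970.52 = 603.76
Sxy = Σxy − (Σx)(Σy)/n = 5109.34 − 6231.5 = -1122.16
b = Sxy/Sxx = -1122.16/603.76 = -1.858619
a = ȳ − b·x̄ = 43.214286 − (-1.858619)·20.6 = 81.501844
ŷ(22.6) = a + b·22.6 = 81.501844 + (-1.858619)·22.6 = 39.497047

39.50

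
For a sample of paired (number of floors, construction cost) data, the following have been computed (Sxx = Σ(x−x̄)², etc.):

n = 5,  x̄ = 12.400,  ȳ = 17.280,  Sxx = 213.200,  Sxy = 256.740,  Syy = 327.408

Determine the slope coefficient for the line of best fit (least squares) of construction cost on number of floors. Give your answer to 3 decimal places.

b = Sxy/Sxx = 256.74/213.2 = 1.204221

1.204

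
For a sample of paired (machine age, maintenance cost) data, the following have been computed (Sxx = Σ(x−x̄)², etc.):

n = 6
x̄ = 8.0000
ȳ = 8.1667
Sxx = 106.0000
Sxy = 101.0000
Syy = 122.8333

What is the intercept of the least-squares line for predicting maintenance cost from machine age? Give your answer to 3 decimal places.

0.544

b = Sxy/Sxx = 101/106 = 0.952830
a = ȳ − b·x̄ = 8.1667 − 0.952830·8 = 0.544058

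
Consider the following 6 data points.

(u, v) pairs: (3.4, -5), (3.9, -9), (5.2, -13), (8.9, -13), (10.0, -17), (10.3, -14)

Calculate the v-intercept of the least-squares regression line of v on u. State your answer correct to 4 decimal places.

n = 6, Σx = 41.7, Σy = -71, Σxy = -549.6, Σx² = 339.11
Sxx = Σx² − (Σx)²/n = 339.11 − 289.815 = 49.295
Sxy = Σxy − (Σx)(Σy)/n = -549.6 − (-493.45) = -56.15
b = Sxy/Sxx = -56.15/49.295 = -1.139061
a = ȳ − b·x̄ = -11.833333 − (-1.139061)·6.95 = -3.916861

-3.9169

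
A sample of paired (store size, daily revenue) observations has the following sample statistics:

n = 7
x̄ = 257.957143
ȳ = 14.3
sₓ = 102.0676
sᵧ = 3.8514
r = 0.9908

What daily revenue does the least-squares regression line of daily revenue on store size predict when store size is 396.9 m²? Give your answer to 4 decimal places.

b = r · sᵧ/sₓ = 0.9908 · 3.8514/102.0676 = 0.037387
a = ȳ − b·x̄ = 14.3 − 0.037387·257.957143 = 4.655843
ŷ(396.9) = a + b·396.9 = 4.655843 + 0.037387·396.9 = 19.494610

19.4946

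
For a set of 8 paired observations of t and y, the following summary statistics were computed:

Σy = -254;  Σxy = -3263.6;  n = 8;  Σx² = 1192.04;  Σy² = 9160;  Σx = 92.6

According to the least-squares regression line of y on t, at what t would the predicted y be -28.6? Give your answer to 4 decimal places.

10.4048

Sxx = Σx² − (Σx)²/n = 1192.04 − 1071.845 = 120.195
Sxy = Σxy − (Σx)(Σy)/n = -3263.6 − (-2940.05) = -323.55
b = Sxy/Sxx = -323.55/120.195 = -2.691876
a = ȳ − b·x̄ = -31.75 − (-2.691876)·11.575 = -0.591539
Set a + b·x = -28.6: x = (-28.6 − (-0.591539)) / (-2.691876) = 10.404812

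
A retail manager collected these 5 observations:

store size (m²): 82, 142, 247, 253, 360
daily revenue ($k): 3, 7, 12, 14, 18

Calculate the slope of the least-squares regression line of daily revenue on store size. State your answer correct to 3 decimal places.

n = 5, Σx = 1084, Σy = 54, Σxy = 14226, Σx² = 281506
Sxx = Σx² − (Σx)²/n = 281506 − 235011.2 = 46494.8
Sxy = Σxy − (Σx)(Σy)/n = 14226 − 11707.2 = 2518.8
b = Sxy/Sxx = 2518.8/46494.8 = 0.054174

0.054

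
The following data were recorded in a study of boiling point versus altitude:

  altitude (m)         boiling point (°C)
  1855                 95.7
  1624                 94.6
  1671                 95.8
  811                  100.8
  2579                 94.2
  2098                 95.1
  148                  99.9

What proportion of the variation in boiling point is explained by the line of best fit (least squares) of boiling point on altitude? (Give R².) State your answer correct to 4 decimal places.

0.7965

n = 7, Σx = 10786, Σy = 676.1, Σxy = 1030231.3, Σx² = 20603112, Σy² = 65343.59
Sxx = Σx² − (Σx)²/n = 20603112 − 16619685.142857 = 3983426.857143
Sxy = Σxy − (Σx)(Σy)/n = 1030231.3 − 1041773.514286 = -11542.214286
Syy = Σy² − (Σy)²/n = 65343.59 − 65301.601429 = 41.988571
R² = Sxy²/(Sxx·Syy) = (-11542.214286)²/(3983426.857143·41.988571) = 0.796508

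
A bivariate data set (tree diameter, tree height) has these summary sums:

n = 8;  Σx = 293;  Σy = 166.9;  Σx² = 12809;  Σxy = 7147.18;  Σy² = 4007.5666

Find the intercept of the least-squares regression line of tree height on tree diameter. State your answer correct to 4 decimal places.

2.6288

Sxx = Σx² − (Σx)²/n = 12809 − 10731.125 = 2077.875
Sxy = Σxy − (Σx)(Σy)/n = 7147.18 − 6112.7125 = 1034.4675
b = Sxy/Sxx = 1034.4675/2077.875 = 0.497849
a = ȳ − b·x̄ = 20.8625 − 0.497849·36.625 = 2.628789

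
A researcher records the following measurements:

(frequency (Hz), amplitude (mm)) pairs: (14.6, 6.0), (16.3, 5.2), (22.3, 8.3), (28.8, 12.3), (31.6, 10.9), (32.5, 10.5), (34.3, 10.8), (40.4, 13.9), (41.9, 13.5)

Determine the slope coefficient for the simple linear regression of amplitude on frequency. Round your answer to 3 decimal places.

0.300

n = 9, Σx = 262.7, Σy = 91.4, Σxy = 2895.03, Σx² = 8424.65
Sxx = Σx² − (Σx)²/n = 8424.65 − 7667.921111 = 756.728889
Sxy = Σxy − (Σx)(Σy)/n = 2895.03 − 2667.864444 = 227.165556
b = Sxy/Sxx = 227.165556/756.728889 = 0.300194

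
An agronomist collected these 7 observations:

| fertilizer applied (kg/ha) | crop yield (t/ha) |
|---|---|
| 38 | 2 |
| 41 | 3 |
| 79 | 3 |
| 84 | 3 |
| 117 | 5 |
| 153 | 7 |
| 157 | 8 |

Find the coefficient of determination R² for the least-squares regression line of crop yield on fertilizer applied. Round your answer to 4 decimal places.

0.8998

n = 7, Σx = 669, Σy = 31, Σxy = 3600, Σx² = 78169, Σy² = 169
Sxx = Σx² − (Σx)²/n = 78169 − 63937.285714 = 14231.714286
Sxy = Σxy − (Σx)(Σy)/n = 3600 − 2962.714286 = 637.285714
Syy = Σy² − (Σy)²/n = 169 − 137.285714 = 31.714286
R² = Sxy²/(Sxx·Syy) = (637.285714)²/(14231.714286·31.714286) = 0.899821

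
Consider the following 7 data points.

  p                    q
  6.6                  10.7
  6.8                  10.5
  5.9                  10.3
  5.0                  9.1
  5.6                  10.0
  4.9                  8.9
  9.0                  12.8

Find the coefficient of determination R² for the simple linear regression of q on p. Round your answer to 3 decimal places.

n = 7, Σx = 43.8, Σy = 72.3, Σxy = 463.1, Σx² = 285.98, Σy² = 756.69
Sxx = Σx² − (Σx)²/n = 285.98 − 274.062857 = 11.917143
Sxy = Σxy − (Σx)(Σy)/n = 463.1 − 452.391429 = 10.708571
Syy = Σy² − (Σy)²/n = 756.69 − 746.755714 = 9.934286
R² = Sxy²/(Sxx·Syy) = (10.708571)²/(11.917143·9.934286) = 0.968622

0.969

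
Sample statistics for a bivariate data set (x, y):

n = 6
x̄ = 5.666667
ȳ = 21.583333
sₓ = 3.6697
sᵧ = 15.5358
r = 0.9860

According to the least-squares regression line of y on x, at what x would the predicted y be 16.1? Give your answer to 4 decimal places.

b = r · sᵧ/sₓ = 0.986 · 15.5358/3.6697 = 4.174265
a = ȳ − b·x̄ = 21.583333 − 4.174265·5.666667 = -2.070834
Set a + b·x = 16.1: x = (16.1 − (-2.070834)) / 4.174265 = 4.353062

4.3531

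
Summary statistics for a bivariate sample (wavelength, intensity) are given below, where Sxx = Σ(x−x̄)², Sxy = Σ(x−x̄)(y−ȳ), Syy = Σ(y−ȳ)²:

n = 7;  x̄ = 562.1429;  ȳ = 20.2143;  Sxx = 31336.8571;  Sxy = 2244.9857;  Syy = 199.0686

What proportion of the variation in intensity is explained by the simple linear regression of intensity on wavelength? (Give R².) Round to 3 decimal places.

R² = Sxy²/(Sxx·Syy) = (2244.9857)²/(31336.8571·199.0686) = 0.807921

0.808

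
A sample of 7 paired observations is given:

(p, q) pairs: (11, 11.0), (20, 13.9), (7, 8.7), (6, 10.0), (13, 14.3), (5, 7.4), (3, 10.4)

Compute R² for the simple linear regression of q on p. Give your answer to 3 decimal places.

0.636

n = 7, Σx = 65, Σy = 75.7, Σxy = 774, Σx² = 809, Σy² = 857.31
Sxx = Σx² − (Σx)²/n = 809 − 603.571429 = 205.428571
Sxy = Σxy − (Σx)(Σy)/n = 774 − 702.928571 = 71.071429
Syy = Σy² − (Σy)²/n = 857.31 − 818.641429 = 38.668571
R² = Sxy²/(Sxx·Syy) = (71.071429)²/(205.428571·38.668571) = 0.635874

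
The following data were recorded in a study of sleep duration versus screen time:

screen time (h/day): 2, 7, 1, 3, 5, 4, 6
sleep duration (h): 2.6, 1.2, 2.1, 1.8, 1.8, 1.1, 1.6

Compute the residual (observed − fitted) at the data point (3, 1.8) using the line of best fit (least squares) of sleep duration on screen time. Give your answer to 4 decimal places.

n = 7, Σx = 28, Σy = 12.2, Σxy = 44.1, Σx² = 140
Sxx = Σx² − (Σx)²/n = 140 − 112 = 28
Sxy = Σxy − (Σx)(Σy)/n = 44.1 − 48.8 = -4.7
b = Sxy/Sxx = -4.7/28 = -0.167857
a = ȳ − b·x̄ = 1.742857 − (-0.167857)·4 = 2.414286
ŷ(3) = 2.414286 + (-0.167857)·3 = 1.910714
residual = y − ŷ = 1.8 − 1.910714 = -0.110714

-0.1107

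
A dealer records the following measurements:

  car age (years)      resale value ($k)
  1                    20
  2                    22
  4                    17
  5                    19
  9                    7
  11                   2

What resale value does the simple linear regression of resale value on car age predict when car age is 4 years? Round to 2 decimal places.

17.12

n = 6, Σx = 32, Σy = 87, Σxy = 312, Σx² = 248
Sxx = Σx² − (Σx)²/n = 248 − 170.666667 = 77.333333
Sxy = Σxy − (Σx)(Σy)/n = 312 − 464 = -152
b = Sxy/Sxx = -152/77.333333 = -1.965517
a = ȳ − b·x̄ = 14.5 − (-1.965517)·5.333333 = 24.982759
ŷ(4) = a + b·4 = 24.982759 + (-1.965517)·4 = 17.120690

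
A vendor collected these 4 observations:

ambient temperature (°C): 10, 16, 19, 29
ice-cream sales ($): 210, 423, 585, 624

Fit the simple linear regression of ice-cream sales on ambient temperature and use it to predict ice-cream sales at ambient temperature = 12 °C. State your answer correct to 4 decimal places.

322.8651

n = 4, Σx = 74, Σy = 1842, Σxy = 38079, Σx² = 1558
Sxx = Σx² − (Σx)²/n = 1558 − 1369 = 189
Sxy = Σxy − (Σx)(Σy)/n = 38079 − 34077 = 4002
b = Sxy/Sxx = 4002/189 = 21.174603
a = ȳ − b·x̄ = 460.5 − 21.174603·18.5 = 68.769841
ŷ(12) = a + b·12 = 68.769841 + 21.174603·12 = 322.865079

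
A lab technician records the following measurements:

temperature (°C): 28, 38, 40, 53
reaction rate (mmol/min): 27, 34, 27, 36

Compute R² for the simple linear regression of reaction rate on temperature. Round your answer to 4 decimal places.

n = 4, Σx = 159, Σy = 124, Σxy = 5036, Σx² = 6637, Σy² = 3910
Sxx = Σx² − (Σx)²/n = 6637 − 6320.25 = 316.75
Sxy = Σxy − (Σx)(Σy)/n = 5036 − 4929 = 107
Syy = Σy² − (Σy)²/n = 3910 − 3844 = 66
R² = Sxy²/(Sxx·Syy) = (107)²/(316.75·66) = 0.547655

0.5477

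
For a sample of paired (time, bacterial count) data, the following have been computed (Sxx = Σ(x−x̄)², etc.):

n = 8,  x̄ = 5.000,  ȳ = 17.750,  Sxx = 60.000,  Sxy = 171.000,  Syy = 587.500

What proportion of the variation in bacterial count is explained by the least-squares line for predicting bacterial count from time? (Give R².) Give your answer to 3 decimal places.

R² = Sxy²/(Sxx·Syy) = (171)²/(60·587.5) = 0.829532

0.830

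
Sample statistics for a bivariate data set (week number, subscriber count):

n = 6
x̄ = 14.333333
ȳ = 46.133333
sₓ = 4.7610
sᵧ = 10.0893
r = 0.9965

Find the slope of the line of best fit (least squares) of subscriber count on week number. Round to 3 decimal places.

2.112

b = r · sᵧ/sₓ = 0.9965 · 10.0893/4.761 = 2.111739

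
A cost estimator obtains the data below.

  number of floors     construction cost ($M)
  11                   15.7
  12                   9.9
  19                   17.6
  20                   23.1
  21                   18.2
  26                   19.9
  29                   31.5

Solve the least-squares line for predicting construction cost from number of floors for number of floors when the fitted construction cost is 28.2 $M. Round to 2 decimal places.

n = 7, Σx = 138, Σy = 135.9, Σxy = 2901, Σx² = 2984
Sxx = Σx² − (Σx)²/n = 2984 − 2720.571429 = 263.428571
Sxy = Σxy − (Σx)(Σy)/n = 2901 − 2679.171429 = 221.828571
b = Sxy/Sxx = 221.828571/263.428571 = 0.842082
a = ȳ − b·x̄ = 19.414286 − 0.842082·19.714286 = 2.813232
Set a + b·x = 28.2: x = (28.2 − 2.813232) / 0.842082 = 30.147604

30.15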